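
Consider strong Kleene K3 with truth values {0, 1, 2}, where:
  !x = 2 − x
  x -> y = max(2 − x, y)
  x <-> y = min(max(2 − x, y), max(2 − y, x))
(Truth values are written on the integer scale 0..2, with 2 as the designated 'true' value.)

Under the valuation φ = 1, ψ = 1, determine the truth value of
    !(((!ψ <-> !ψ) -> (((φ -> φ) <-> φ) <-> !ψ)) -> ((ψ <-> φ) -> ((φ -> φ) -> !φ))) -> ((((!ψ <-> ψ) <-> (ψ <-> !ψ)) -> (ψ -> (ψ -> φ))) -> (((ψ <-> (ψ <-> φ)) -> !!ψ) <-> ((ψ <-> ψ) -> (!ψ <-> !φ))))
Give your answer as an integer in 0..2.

!ψ = !1 = 1
!ψ = !1 = 1
!ψ <-> !ψ = 1 <-> 1 = 1
φ -> φ = 1 -> 1 = 1
(φ -> φ) <-> φ = 1 <-> 1 = 1
!ψ = !1 = 1
((φ -> φ) <-> φ) <-> !ψ = 1 <-> 1 = 1
(!ψ <-> !ψ) -> (((φ -> φ) <-> φ) <-> !ψ) = 1 -> 1 = 1
ψ <-> φ = 1 <-> 1 = 1
φ -> φ = 1 -> 1 = 1
!φ = !1 = 1
(φ -> φ) -> !φ = 1 -> 1 = 1
(ψ <-> φ) -> ((φ -> φ) -> !φ) = 1 -> 1 = 1
((!ψ <-> !ψ) -> (((φ -> φ) <-> φ) <-> !ψ)) -> ((ψ <-> φ) -> ((φ -> φ) -> !φ)) = 1 -> 1 = 1
!(((!ψ <-> !ψ) -> (((φ -> φ) <-> φ) <-> !ψ)) -> ((ψ <-> φ) -> ((φ -> φ) -> !φ))) = !1 = 1
!ψ = !1 = 1
!ψ <-> ψ = 1 <-> 1 = 1
!ψ = !1 = 1
ψ <-> !ψ = 1 <-> 1 = 1
(!ψ <-> ψ) <-> (ψ <-> !ψ) = 1 <-> 1 = 1
ψ -> φ = 1 -> 1 = 1
ψ -> (ψ -> φ) = 1 -> 1 = 1
((!ψ <-> ψ) <-> (ψ <-> !ψ)) -> (ψ -> (ψ -> φ)) = 1 -> 1 = 1
ψ <-> φ = 1 <-> 1 = 1
ψ <-> (ψ <-> φ) = 1 <-> 1 = 1
!ψ = !1 = 1
!!ψ = !1 = 1
(ψ <-> (ψ <-> φ)) -> !!ψ = 1 -> 1 = 1
ψ <-> ψ = 1 <-> 1 = 1
!ψ = !1 = 1
!φ = !1 = 1
!ψ <-> !φ = 1 <-> 1 = 1
(ψ <-> ψ) -> (!ψ <-> !φ) = 1 -> 1 = 1
((ψ <-> (ψ <-> φ)) -> !!ψ) <-> ((ψ <-> ψ) -> (!ψ <-> !φ)) = 1 <-> 1 = 1
(((!ψ <-> ψ) <-> (ψ <-> !ψ)) -> (ψ -> (ψ -> φ))) -> (((ψ <-> (ψ <-> φ)) -> !!ψ) <-> ((ψ <-> ψ) -> (!ψ <-> !φ))) = 1 -> 1 = 1
!(((!ψ <-> !ψ) -> (((φ -> φ) <-> φ) <-> !ψ)) -> ((ψ <-> φ) -> ((φ -> φ) -> !φ))) -> ((((!ψ <-> ψ) <-> (ψ <-> !ψ)) -> (ψ -> (ψ -> φ))) -> (((ψ <-> (ψ <-> φ)) -> !!ψ) <-> ((ψ <-> ψ) -> (!ψ <-> !φ)))) = 1 -> 1 = 1

1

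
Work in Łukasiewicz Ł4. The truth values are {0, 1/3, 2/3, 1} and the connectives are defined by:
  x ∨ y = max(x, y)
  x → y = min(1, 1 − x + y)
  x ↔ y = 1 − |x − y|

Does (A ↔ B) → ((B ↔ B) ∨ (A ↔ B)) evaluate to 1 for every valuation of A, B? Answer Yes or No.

A = 0, B = 0 ↦ 1
A = 0, B = 1/3 ↦ 1
A = 0, B = 2/3 ↦ 1
A = 0, B = 1 ↦ 1
A = 1/3, B = 0 ↦ 1
A = 1/3, B = 1/3 ↦ 1
A = 1/3, B = 2/3 ↦ 1
A = 1/3, B = 1 ↦ 1
A = 2/3, B = 0 ↦ 1
A = 2/3, B = 1/3 ↦ 1
A = 2/3, B = 2/3 ↦ 1
A = 2/3, B = 1 ↦ 1
A = 1, B = 0 ↦ 1
A = 1, B = 1/3 ↦ 1
A = 1, B = 2/3 ↦ 1
A = 1, B = 1 ↦ 1
Every assignment gives a value ≥ 1.

Yes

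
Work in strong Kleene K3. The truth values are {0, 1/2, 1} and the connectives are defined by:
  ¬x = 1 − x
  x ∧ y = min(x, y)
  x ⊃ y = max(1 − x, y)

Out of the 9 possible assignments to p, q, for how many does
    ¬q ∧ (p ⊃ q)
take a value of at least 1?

p = 0, q = 0 ↦ 1  ≥
p = 0, q = 1/2 ↦ 1/2  <
p = 0, q = 1 ↦ 0  <
p = 1/2, q = 0 ↦ 1/2  <
p = 1/2, q = 1/2 ↦ 1/2  <
p = 1/2, q = 1 ↦ 0  <
p = 1, q = 0 ↦ 0  <
p = 1, q = 1/2 ↦ 1/2  <
p = 1, q = 1 ↦ 0  <
So 1 of the 9 assignments meets the threshold.

1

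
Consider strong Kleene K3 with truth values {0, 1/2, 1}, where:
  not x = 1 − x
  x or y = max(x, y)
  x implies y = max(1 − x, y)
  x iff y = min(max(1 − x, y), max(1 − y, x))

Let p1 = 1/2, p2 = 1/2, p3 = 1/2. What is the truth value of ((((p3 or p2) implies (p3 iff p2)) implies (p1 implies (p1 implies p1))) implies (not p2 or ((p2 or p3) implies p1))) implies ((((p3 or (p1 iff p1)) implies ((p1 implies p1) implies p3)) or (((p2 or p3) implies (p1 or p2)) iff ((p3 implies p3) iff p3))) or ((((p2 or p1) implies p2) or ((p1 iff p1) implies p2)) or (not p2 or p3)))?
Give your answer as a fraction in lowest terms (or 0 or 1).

p3 or p2 = 1/2 or 1/2 = 1/2
p3 iff p2 = 1/2 iff 1/2 = 1/2
(p3 or p2) implies (p3 iff p2) = 1/2 implies 1/2 = 1/2
p1 implies p1 = 1/2 implies 1/2 = 1/2
p1 implies (p1 implies p1) = 1/2 implies 1/2 = 1/2
((p3 or p2) implies (p3 iff p2)) implies (p1 implies (p1 implies p1)) = 1/2 implies 1/2 = 1/2
not p2 = not 1/2 = 1/2
p2 or p3 = 1/2 or 1/2 = 1/2
(p2 or p3) implies p1 = 1/2 implies 1/2 = 1/2
not p2 or ((p2 or p3) implies p1) = 1/2 or 1/2 = 1/2
(((p3 or p2) implies (p3 iff p2)) implies (p1 implies (p1 implies p1))) implies (not p2 or ((p2 or p3) implies p1)) = 1/2 implies 1/2 = 1/2
p1 iff p1 = 1/2 iff 1/2 = 1/2
p3 or (p1 iff p1) = 1/2 or 1/2 = 1/2
p1 implies p1 = 1/2 implies 1/2 = 1/2
(p1 implies p1) implies p3 = 1/2 implies 1/2 = 1/2
(p3 or (p1 iff p1)) implies ((p1 implies p1) implies p3) = 1/2 implies 1/2 = 1/2
p2 or p3 = 1/2 or 1/2 = 1/2
p1 or p2 = 1/2 or 1/2 = 1/2
(p2 or p3) implies (p1 or p2) = 1/2 implies 1/2 = 1/2
p3 implies p3 = 1/2 implies 1/2 = 1/2
(p3 implies p3) iff p3 = 1/2 iff 1/2 = 1/2
((p2 or p3) implies (p1 or p2)) iff ((p3 implies p3) iff p3) = 1/2 iff 1/2 = 1/2
((p3 or (p1 iff p1)) implies ((p1 implies p1) implies p3)) or (((p2 or p3) implies (p1 or p2)) iff ((p3 implies p3) iff p3)) = 1/2 or 1/2 = 1/2
p2 or p1 = 1/2 or 1/2 = 1/2
(p2 or p1) implies p2 = 1/2 implies 1/2 = 1/2
p1 iff p1 = 1/2 iff 1/2 = 1/2
(p1 iff p1) implies p2 = 1/2 implies 1/2 = 1/2
((p2 or p1) implies p2) or ((p1 iff p1) implies p2) = 1/2 or 1/2 = 1/2
not p2 = not 1/2 = 1/2
not p2 or p3 = 1/2 or 1/2 = 1/2
(((p2 or p1) implies p2) or ((p1 iff p1) implies p2)) or (not p2 or p3) = 1/2 or 1/2 = 1/2
(((p3 or (p1 iff p1)) implies ((p1 implies p1) implies p3)) or (((p2 or p3) implies (p1 or p2)) iff ((p3 implies p3) iff p3))) or ((((p2 or p1) implies p2) or ((p1 iff p1) implies p2)) or (not p2 or p3)) = 1/2 or 1/2 = 1/2
((((p3 or p2) implies (p3 iff p2)) implies (p1 implies (p1 implies p1))) implies (not p2 or ((p2 or p3) implies p1))) implies ((((p3 or (p1 iff p1)) implies ((p1 implies p1) implies p3)) or (((p2 or p3) implies (p1 or p2)) iff ((p3 implies p3) iff p3))) or ((((p2 or p1) implies p2) or ((p1 iff p1) implies p2)) or (not p2 or p3))) = 1/2 implies 1/2 = 1/2

1/2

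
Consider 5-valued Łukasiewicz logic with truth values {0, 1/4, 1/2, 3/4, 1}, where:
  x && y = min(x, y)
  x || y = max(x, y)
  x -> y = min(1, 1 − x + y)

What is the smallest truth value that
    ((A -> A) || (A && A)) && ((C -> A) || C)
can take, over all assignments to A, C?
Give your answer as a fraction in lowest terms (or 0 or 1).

Take A = 0, C = 1/2:
A -> A = 0 -> 0 = 1
A && A = 0 && 0 = 0
(A -> A) || (A && A) = 1 || 0 = 1
C -> A = 1/2 -> 0 = 1/2
(C -> A) || C = 1/2 || 1/2 = 1/2
((A -> A) || (A && A)) && ((C -> A) || C) = 1 && 1/2 = 1/2
No assignment yields a value below 1/2, so this is the minimum.

1/2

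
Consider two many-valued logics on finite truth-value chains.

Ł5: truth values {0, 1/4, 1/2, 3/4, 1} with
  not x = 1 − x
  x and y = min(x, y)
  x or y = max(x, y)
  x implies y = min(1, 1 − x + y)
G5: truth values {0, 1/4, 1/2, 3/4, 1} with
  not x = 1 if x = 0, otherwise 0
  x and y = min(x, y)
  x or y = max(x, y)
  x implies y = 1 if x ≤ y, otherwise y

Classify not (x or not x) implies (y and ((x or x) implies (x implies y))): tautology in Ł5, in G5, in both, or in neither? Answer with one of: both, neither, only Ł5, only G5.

In Ł5: at x = 1/4, y = 0 the value is 3/4 — not a tautology.
In G5: every assignment gives 1 — tautology.

only G5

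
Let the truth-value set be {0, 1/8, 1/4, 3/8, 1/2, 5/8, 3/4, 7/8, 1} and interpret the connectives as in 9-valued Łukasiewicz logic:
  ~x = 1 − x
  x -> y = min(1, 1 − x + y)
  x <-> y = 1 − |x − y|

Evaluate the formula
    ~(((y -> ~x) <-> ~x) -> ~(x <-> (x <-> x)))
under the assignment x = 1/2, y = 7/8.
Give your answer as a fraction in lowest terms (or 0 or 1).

~x = ~1/2 = 1/2
y -> ~x = 7/8 -> 1/2 = 5/8
~x = ~1/2 = 1/2
(y -> ~x) <-> ~x = 5/8 <-> 1/2 = 7/8
x <-> x = 1/2 <-> 1/2 = 1
x <-> (x <-> x) = 1/2 <-> 1 = 1/2
~(x <-> (x <-> x)) = ~1/2 = 1/2
((y -> ~x) <-> ~x) -> ~(x <-> (x <-> x)) = 7/8 -> 1/2 = 5/8
~(((y -> ~x) <-> ~x) -> ~(x <-> (x <-> x))) = ~5/8 = 3/8

3/8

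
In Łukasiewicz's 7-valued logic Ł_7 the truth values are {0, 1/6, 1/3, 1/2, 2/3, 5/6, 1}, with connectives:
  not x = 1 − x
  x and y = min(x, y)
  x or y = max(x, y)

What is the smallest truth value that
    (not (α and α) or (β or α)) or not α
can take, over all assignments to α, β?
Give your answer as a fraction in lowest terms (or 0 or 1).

1/2

Take α = 1/2, β = 0:
α and α = 1/2 and 1/2 = 1/2
not (α and α) = not 1/2 = 1/2
β or α = 0 or 1/2 = 1/2
not (α and α) or (β or α) = 1/2 or 1/2 = 1/2
not α = not 1/2 = 1/2
(not (α and α) or (β or α)) or not α = 1/2 or 1/2 = 1/2
No assignment yields a value below 1/2, so this is the minimum.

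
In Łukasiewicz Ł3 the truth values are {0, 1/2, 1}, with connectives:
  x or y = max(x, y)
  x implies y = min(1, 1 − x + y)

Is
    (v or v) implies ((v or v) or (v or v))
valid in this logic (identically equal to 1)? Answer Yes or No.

v = 0 ↦ 1
v = 1/2 ↦ 1
v = 1 ↦ 1
Every assignment gives a value ≥ 1.

Yes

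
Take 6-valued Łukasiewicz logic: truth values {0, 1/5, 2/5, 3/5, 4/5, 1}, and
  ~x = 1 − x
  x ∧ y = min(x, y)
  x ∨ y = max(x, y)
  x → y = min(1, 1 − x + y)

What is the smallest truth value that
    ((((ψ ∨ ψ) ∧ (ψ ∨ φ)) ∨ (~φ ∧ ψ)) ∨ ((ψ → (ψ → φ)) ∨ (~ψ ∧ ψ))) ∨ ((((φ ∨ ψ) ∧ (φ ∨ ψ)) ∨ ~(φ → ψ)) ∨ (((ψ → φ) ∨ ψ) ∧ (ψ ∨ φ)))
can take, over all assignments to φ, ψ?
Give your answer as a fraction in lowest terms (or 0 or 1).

4/5

Take φ = 0, ψ = 3/5:
ψ ∨ ψ = 3/5 ∨ 3/5 = 3/5
ψ ∨ φ = 3/5 ∨ 0 = 3/5
(ψ ∨ ψ) ∧ (ψ ∨ φ) = 3/5 ∧ 3/5 = 3/5
~φ = ~0 = 1
~φ ∧ ψ = 1 ∧ 3/5 = 3/5
((ψ ∨ ψ) ∧ (ψ ∨ φ)) ∨ (~φ ∧ ψ) = 3/5 ∨ 3/5 = 3/5
ψ → φ = 3/5 → 0 = 2/5
ψ → (ψ → φ) = 3/5 → 2/5 = 4/5
~ψ = ~3/5 = 2/5
~ψ ∧ ψ = 2/5 ∧ 3/5 = 2/5
(ψ → (ψ → φ)) ∨ (~ψ ∧ ψ) = 4/5 ∨ 2/5 = 4/5
(((ψ ∨ ψ) ∧ (ψ ∨ φ)) ∨ (~φ ∧ ψ)) ∨ ((ψ → (ψ → φ)) ∨ (~ψ ∧ ψ)) = 3/5 ∨ 4/5 = 4/5
φ ∨ ψ = 0 ∨ 3/5 = 3/5
φ ∨ ψ = 0 ∨ 3/5 = 3/5
(φ ∨ ψ) ∧ (φ ∨ ψ) = 3/5 ∧ 3/5 = 3/5
φ → ψ = 0 → 3/5 = 1
~(φ → ψ) = ~1 = 0
((φ ∨ ψ) ∧ (φ ∨ ψ)) ∨ ~(φ → ψ) = 3/5 ∨ 0 = 3/5
ψ → φ = 3/5 → 0 = 2/5
(ψ → φ) ∨ ψ = 2/5 ∨ 3/5 = 3/5
ψ ∨ φ = 3/5 ∨ 0 = 3/5
((ψ → φ) ∨ ψ) ∧ (ψ ∨ φ) = 3/5 ∧ 3/5 = 3/5
(((φ ∨ ψ) ∧ (φ ∨ ψ)) ∨ ~(φ → ψ)) ∨ (((ψ → φ) ∨ ψ) ∧ (ψ ∨ φ)) = 3/5 ∨ 3/5 = 3/5
((((ψ ∨ ψ) ∧ (ψ ∨ φ)) ∨ (~φ ∧ ψ)) ∨ ((ψ → (ψ → φ)) ∨ (~ψ ∧ ψ))) ∨ ((((φ ∨ ψ) ∧ (φ ∨ ψ)) ∨ ~(φ → ψ)) ∨ (((ψ → φ) ∨ ψ) ∧ (ψ ∨ φ))) = 4/5 ∨ 3/5 = 4/5
No assignment yields a value below 4/5, so this is the minimum.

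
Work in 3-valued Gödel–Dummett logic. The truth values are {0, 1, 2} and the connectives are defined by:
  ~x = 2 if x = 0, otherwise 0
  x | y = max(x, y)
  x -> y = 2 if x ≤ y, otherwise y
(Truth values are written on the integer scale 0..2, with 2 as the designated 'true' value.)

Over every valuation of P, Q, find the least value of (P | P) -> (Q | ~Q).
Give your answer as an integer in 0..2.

Take P = 2, Q = 1:
P | P = 2 | 2 = 2
~Q = ~1 = 0
Q | ~Q = 1 | 0 = 1
(P | P) -> (Q | ~Q) = 2 -> 1 = 1
No assignment yields a value below 1, so this is the minimum.

1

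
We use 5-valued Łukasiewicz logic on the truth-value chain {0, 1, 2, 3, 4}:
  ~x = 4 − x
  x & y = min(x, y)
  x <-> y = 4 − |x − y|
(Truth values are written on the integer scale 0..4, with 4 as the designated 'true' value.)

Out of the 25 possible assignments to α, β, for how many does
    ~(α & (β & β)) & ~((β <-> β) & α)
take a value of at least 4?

value 4: 5 assignments (counts)
value 3: 5 assignments
value 2: 5 assignments
value 1: 5 assignments
value 0: 5 assignments
So 5 of the 25 assignments meet the threshold.

5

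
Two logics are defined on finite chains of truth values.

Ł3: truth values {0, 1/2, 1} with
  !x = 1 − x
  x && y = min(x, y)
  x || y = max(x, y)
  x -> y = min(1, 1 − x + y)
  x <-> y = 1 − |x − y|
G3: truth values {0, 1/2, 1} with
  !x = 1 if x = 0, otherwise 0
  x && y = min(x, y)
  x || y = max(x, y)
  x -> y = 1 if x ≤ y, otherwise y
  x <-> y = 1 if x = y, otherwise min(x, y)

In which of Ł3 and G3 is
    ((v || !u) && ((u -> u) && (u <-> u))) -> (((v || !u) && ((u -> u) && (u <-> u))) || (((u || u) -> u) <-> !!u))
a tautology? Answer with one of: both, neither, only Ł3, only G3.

In Ł3: every assignment gives 1 — tautology.
In G3: every assignment gives 1 — tautology.

both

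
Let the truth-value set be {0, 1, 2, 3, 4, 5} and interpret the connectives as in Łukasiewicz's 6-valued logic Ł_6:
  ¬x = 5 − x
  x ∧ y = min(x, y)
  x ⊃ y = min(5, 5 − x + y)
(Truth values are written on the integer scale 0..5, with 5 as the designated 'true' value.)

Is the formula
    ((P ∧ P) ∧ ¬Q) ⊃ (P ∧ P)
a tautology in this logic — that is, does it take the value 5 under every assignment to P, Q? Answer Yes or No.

At P = 3, Q = 2, for instance:
P ∧ P = 3 ∧ 3 = 3
¬Q = ¬2 = 3
(P ∧ P) ∧ ¬Q = 3 ∧ 3 = 3
((P ∧ P) ∧ ¬Q) ⊃ (P ∧ P) = 3 ⊃ 3 = 5
and checking the remaining 35 assignments likewise gives ≥ 5 in every case.

Yes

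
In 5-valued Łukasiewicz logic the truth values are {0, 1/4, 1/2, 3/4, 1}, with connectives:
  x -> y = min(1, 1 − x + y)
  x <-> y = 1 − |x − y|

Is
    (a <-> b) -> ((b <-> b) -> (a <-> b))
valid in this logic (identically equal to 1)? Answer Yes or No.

Yes

At a = 1/4, b = 1/2, for instance:
a <-> b = 1/4 <-> 1/2 = 3/4
b <-> b = 1/2 <-> 1/2 = 1
(b <-> b) -> (a <-> b) = 1 -> 3/4 = 3/4
(a <-> b) -> ((b <-> b) -> (a <-> b)) = 3/4 -> 3/4 = 1
and checking the remaining 24 assignments likewise gives ≥ 1 in every case.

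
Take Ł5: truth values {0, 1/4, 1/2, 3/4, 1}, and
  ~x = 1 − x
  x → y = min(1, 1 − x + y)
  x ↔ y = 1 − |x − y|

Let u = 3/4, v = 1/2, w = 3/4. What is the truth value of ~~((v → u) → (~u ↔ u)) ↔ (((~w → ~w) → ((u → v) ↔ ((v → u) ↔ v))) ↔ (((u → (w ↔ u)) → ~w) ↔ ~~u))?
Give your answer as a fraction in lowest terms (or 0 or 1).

v → u = 1/2 → 3/4 = 1
~u = ~3/4 = 1/4
~u ↔ u = 1/4 ↔ 3/4 = 1/2
(v → u) → (~u ↔ u) = 1 → 1/2 = 1/2
~((v → u) → (~u ↔ u)) = ~1/2 = 1/2
~~((v → u) → (~u ↔ u)) = ~1/2 = 1/2
~w = ~3/4 = 1/4
~w = ~3/4 = 1/4
~w → ~w = 1/4 → 1/4 = 1
u → v = 3/4 → 1/2 = 3/4
v → u = 1/2 → 3/4 = 1
(v → u) ↔ v = 1 ↔ 1/2 = 1/2
(u → v) ↔ ((v → u) ↔ v) = 3/4 ↔ 1/2 = 3/4
(~w → ~w) → ((u → v) ↔ ((v → u) ↔ v)) = 1 → 3/4 = 3/4
w ↔ u = 3/4 ↔ 3/4 = 1
u → (w ↔ u) = 3/4 → 1 = 1
~w = ~3/4 = 1/4
(u → (w ↔ u)) → ~w = 1 → 1/4 = 1/4
~u = ~3/4 = 1/4
~~u = ~1/4 = 3/4
((u → (w ↔ u)) → ~w) ↔ ~~u = 1/4 ↔ 3/4 = 1/2
((~w → ~w) → ((u → v) ↔ ((v → u) ↔ v))) ↔ (((u → (w ↔ u)) → ~w) ↔ ~~u) = 3/4 ↔ 1/2 = 3/4
~~((v → u) → (~u ↔ u)) ↔ (((~w → ~w) → ((u → v) ↔ ((v → u) ↔ v))) ↔ (((u → (w ↔ u)) → ~w) ↔ ~~u)) = 1/2 ↔ 3/4 = 3/4

3/4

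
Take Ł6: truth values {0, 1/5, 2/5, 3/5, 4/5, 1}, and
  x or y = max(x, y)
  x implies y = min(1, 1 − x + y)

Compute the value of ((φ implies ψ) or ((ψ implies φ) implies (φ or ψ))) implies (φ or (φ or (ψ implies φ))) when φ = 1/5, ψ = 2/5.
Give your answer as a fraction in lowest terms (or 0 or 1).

4/5

φ implies ψ = 1/5 implies 2/5 = 1
ψ implies φ = 2/5 implies 1/5 = 4/5
φ or ψ = 1/5 or 2/5 = 2/5
(ψ implies φ) implies (φ or ψ) = 4/5 implies 2/5 = 3/5
(φ implies ψ) or ((ψ implies φ) implies (φ or ψ)) = 1 or 3/5 = 1
ψ implies φ = 2/5 implies 1/5 = 4/5
φ or (ψ implies φ) = 1/5 or 4/5 = 4/5
φ or (φ or (ψ implies φ)) = 1/5 or 4/5 = 4/5
((φ implies ψ) or ((ψ implies φ) implies (φ or ψ))) implies (φ or (φ or (ψ implies φ))) = 1 implies 4/5 = 4/5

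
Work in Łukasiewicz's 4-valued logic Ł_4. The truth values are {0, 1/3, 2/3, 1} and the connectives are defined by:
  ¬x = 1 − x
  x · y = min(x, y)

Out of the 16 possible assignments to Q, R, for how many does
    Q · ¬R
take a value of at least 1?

Q = 0, R = 0 ↦ 0  <
Q = 0, R = 1/3 ↦ 0  <
Q = 0, R = 2/3 ↦ 0  <
Q = 0, R = 1 ↦ 0  <
Q = 1/3, R = 0 ↦ 1/3  <
Q = 1/3, R = 1/3 ↦ 1/3  <
Q = 1/3, R = 2/3 ↦ 1/3  <
Q = 1/3, R = 1 ↦ 0  <
Q = 2/3, R = 0 ↦ 2/3  <
Q = 2/3, R = 1/3 ↦ 2/3  <
Q = 2/3, R = 2/3 ↦ 1/3  <
Q = 2/3, R = 1 ↦ 0  <
Q = 1, R = 0 ↦ 1  ≥
Q = 1, R = 1/3 ↦ 2/3  <
Q = 1, R = 2/3 ↦ 1/3  <
Q = 1, R = 1 ↦ 0  <
So 1 of the 16 assignments meets the threshold.

1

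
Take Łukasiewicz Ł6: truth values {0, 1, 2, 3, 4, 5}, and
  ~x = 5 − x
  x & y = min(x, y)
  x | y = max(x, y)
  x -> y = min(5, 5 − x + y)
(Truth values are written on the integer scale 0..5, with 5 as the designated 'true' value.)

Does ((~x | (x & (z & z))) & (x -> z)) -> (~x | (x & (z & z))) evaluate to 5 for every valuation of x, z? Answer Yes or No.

At x = 4, z = 4, for instance:
~x = ~4 = 1
z & z = 4 & 4 = 4
x & (z & z) = 4 & 4 = 4
~x | (x & (z & z)) = 1 | 4 = 4
x -> z = 4 -> 4 = 5
(~x | (x & (z & z))) & (x -> z) = 4 & 5 = 4
((~x | (x & (z & z))) & (x -> z)) -> (~x | (x & (z & z))) = 4 -> 4 = 5
and checking the remaining 35 assignments likewise gives ≥ 5 in every case.

Yes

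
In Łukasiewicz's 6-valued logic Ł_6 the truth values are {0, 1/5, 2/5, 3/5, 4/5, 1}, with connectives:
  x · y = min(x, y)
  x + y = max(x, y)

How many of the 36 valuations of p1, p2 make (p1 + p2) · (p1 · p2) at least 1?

1

value 1: 1 assignment (counts)
value 4/5: 3 assignments
value 3/5: 5 assignments
value 2/5: 7 assignments
value 1/5: 9 assignments
value 0: 11 assignments
So 1 of the 36 assignments meets the threshold.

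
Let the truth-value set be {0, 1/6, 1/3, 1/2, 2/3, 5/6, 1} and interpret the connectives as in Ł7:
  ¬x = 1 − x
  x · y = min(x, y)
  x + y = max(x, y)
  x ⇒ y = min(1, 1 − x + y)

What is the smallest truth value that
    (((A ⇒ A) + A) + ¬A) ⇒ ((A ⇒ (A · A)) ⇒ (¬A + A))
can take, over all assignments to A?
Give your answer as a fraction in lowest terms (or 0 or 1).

Take A = 1/2:
A ⇒ A = 1/2 ⇒ 1/2 = 1
(A ⇒ A) + A = 1 + 1/2 = 1
¬A = ¬1/2 = 1/2
((A ⇒ A) + A) + ¬A = 1 + 1/2 = 1
A · A = 1/2 · 1/2 = 1/2
A ⇒ (A · A) = 1/2 ⇒ 1/2 = 1
¬A = ¬1/2 = 1/2
¬A + A = 1/2 + 1/2 = 1/2
(A ⇒ (A · A)) ⇒ (¬A + A) = 1 ⇒ 1/2 = 1/2
(((A ⇒ A) + A) + ¬A) ⇒ ((A ⇒ (A · A)) ⇒ (¬A + A)) = 1 ⇒ 1/2 = 1/2
No assignment yields a value below 1/2, so this is the minimum.

1/2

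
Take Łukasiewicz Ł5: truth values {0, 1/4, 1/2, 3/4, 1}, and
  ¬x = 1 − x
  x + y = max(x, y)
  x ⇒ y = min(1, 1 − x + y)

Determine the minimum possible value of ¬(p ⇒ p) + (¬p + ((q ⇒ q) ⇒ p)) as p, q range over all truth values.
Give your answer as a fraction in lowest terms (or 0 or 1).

1/2

Take p = 1/2, q = 0:
p ⇒ p = 1/2 ⇒ 1/2 = 1
¬(p ⇒ p) = ¬1 = 0
¬p = ¬1/2 = 1/2
q ⇒ q = 0 ⇒ 0 = 1
(q ⇒ q) ⇒ p = 1 ⇒ 1/2 = 1/2
¬p + ((q ⇒ q) ⇒ p) = 1/2 + 1/2 = 1/2
¬(p ⇒ p) + (¬p + ((q ⇒ q) ⇒ p)) = 0 + 1/2 = 1/2
No assignment yields a value below 1/2, so this is the minimum.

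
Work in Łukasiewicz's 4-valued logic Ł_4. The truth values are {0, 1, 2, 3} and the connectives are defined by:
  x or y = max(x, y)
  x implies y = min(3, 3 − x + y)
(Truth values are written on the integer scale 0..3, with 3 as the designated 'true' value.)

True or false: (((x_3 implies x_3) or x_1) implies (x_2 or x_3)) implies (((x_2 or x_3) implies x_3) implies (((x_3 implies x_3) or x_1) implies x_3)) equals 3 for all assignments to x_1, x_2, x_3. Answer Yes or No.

Yes

At x_1 = 1, x_2 = 0, x_3 = 0, for instance:
x_3 implies x_3 = 0 implies 0 = 3
(x_3 implies x_3) or x_1 = 3 or 1 = 3
x_2 or x_3 = 0 or 0 = 0
((x_3 implies x_3) or x_1) implies (x_2 or x_3) = 3 implies 0 = 0
(x_2 or x_3) implies x_3 = 0 implies 0 = 3
((x_3 implies x_3) or x_1) implies x_3 = 3 implies 0 = 0
((x_2 or x_3) implies x_3) implies (((x_3 implies x_3) or x_1) implies x_3) = 3 implies 0 = 0
(((x_3 implies x_3) or x_1) implies (x_2 or x_3)) implies (((x_2 or x_3) implies x_3) implies (((x_3 implies x_3) or x_1) implies x_3)) = 0 implies 0 = 3
and checking the remaining 63 assignments likewise gives ≥ 3 in every case.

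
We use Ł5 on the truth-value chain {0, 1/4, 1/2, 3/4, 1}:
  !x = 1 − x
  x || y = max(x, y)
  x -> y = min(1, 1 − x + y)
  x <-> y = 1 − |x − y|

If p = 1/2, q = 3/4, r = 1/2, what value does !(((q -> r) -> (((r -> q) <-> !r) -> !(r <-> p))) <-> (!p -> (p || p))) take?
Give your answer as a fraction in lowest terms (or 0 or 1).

q -> r = 3/4 -> 1/2 = 3/4
r -> q = 1/2 -> 3/4 = 1
!r = !1/2 = 1/2
(r -> q) <-> !r = 1 <-> 1/2 = 1/2
r <-> p = 1/2 <-> 1/2 = 1
!(r <-> p) = !1 = 0
((r -> q) <-> !r) -> !(r <-> p) = 1/2 -> 0 = 1/2
(q -> r) -> (((r -> q) <-> !r) -> !(r <-> p)) = 3/4 -> 1/2 = 3/4
!p = !1/2 = 1/2
p || p = 1/2 || 1/2 = 1/2
!p -> (p || p) = 1/2 -> 1/2 = 1
((q -> r) -> (((r -> q) <-> !r) -> !(r <-> p))) <-> (!p -> (p || p)) = 3/4 <-> 1 = 3/4
!(((q -> r) -> (((r -> q) <-> !r) -> !(r <-> p))) <-> (!p -> (p || p))) = !3/4 = 1/4

1/4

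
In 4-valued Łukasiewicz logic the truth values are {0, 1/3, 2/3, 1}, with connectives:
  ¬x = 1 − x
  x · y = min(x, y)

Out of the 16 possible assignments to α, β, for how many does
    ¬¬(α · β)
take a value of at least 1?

α = 0, β = 0 ↦ 0  <
α = 0, β = 1/3 ↦ 0  <
α = 0, β = 2/3 ↦ 0  <
α = 0, β = 1 ↦ 0  <
α = 1/3, β = 0 ↦ 0  <
α = 1/3, β = 1/3 ↦ 1/3  <
α = 1/3, β = 2/3 ↦ 1/3  <
α = 1/3, β = 1 ↦ 1/3  <
α = 2/3, β = 0 ↦ 0  <
α = 2/3, β = 1/3 ↦ 1/3  <
α = 2/3, β = 2/3 ↦ 2/3  <
α = 2/3, β = 1 ↦ 2/3  <
α = 1, β = 0 ↦ 0  <
α = 1, β = 1/3 ↦ 1/3  <
α = 1, β = 2/3 ↦ 2/3  <
α = 1, β = 1 ↦ 1  ≥
So 1 of the 16 assignments meets the threshold.

1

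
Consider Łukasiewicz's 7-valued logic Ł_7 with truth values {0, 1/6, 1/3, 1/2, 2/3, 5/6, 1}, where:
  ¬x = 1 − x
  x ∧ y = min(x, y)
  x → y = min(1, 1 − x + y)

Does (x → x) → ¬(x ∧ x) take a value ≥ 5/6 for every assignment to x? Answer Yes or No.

No

Counterexample: take x = 1/3.
x → x = 1/3 → 1/3 = 1
x ∧ x = 1/3 ∧ 1/3 = 1/3
¬(x ∧ x) = ¬1/3 = 2/3
(x → x) → ¬(x ∧ x) = 1 → 2/3 = 2/3
This gives 2/3, which is below 5/6.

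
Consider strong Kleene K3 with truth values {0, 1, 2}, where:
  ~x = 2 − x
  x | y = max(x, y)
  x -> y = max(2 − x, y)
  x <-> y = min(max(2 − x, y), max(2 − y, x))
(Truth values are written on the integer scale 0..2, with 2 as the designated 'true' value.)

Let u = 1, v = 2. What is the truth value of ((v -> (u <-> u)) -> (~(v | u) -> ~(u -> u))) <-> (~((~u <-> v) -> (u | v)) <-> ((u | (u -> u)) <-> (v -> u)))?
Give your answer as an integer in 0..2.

u <-> u = 1 <-> 1 = 1
v -> (u <-> u) = 2 -> 1 = 1
v | u = 2 | 1 = 2
~(v | u) = ~2 = 0
u -> u = 1 -> 1 = 1
~(u -> u) = ~1 = 1
~(v | u) -> ~(u -> u) = 0 -> 1 = 2
(v -> (u <-> u)) -> (~(v | u) -> ~(u -> u)) = 1 -> 2 = 2
~u = ~1 = 1
~u <-> v = 1 <-> 2 = 1
u | v = 1 | 2 = 2
(~u <-> v) -> (u | v) = 1 -> 2 = 2
~((~u <-> v) -> (u | v)) = ~2 = 0
u -> u = 1 -> 1 = 1
u | (u -> u) = 1 | 1 = 1
v -> u = 2 -> 1 = 1
(u | (u -> u)) <-> (v -> u) = 1 <-> 1 = 1
~((~u <-> v) -> (u | v)) <-> ((u | (u -> u)) <-> (v -> u)) = 0 <-> 1 = 1
((v -> (u <-> u)) -> (~(v | u) -> ~(u -> u))) <-> (~((~u <-> v) -> (u | v)) <-> ((u | (u -> u)) <-> (v -> u))) = 2 <-> 1 = 1

1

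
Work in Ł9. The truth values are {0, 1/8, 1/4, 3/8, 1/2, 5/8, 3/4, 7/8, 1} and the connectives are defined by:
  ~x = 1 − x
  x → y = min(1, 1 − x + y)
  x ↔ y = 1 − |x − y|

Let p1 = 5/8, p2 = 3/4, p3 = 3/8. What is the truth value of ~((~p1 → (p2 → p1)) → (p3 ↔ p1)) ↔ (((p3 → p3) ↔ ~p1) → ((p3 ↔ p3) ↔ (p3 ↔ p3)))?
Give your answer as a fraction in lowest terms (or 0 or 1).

~p1 = ~5/8 = 3/8
p2 → p1 = 3/4 → 5/8 = 7/8
~p1 → (p2 → p1) = 3/8 → 7/8 = 1
p3 ↔ p1 = 3/8 ↔ 5/8 = 3/4
(~p1 → (p2 → p1)) → (p3 ↔ p1) = 1 → 3/4 = 3/4
~((~p1 → (p2 → p1)) → (p3 ↔ p1)) = ~3/4 = 1/4
p3 → p3 = 3/8 → 3/8 = 1
~p1 = ~5/8 = 3/8
(p3 → p3) ↔ ~p1 = 1 ↔ 3/8 = 3/8
p3 ↔ p3 = 3/8 ↔ 3/8 = 1
p3 ↔ p3 = 3/8 ↔ 3/8 = 1
(p3 ↔ p3) ↔ (p3 ↔ p3) = 1 ↔ 1 = 1
((p3 → p3) ↔ ~p1) → ((p3 ↔ p3) ↔ (p3 ↔ p3)) = 3/8 → 1 = 1
~((~p1 → (p2 → p1)) → (p3 ↔ p1)) ↔ (((p3 → p3) ↔ ~p1) → ((p3 ↔ p3) ↔ (p3 ↔ p3))) = 1/4 ↔ 1 = 1/4

1/4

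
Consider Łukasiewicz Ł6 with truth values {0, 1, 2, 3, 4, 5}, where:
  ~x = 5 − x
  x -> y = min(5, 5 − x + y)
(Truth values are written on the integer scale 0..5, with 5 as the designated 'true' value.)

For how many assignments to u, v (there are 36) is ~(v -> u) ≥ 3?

value 5: 1 assignment (counts)
value 4: 2 assignments (counts)
value 3: 3 assignments (counts)
value 2: 4 assignments
value 1: 5 assignments
value 0: 21 assignments
So 6 of the 36 assignments meet the threshold.

6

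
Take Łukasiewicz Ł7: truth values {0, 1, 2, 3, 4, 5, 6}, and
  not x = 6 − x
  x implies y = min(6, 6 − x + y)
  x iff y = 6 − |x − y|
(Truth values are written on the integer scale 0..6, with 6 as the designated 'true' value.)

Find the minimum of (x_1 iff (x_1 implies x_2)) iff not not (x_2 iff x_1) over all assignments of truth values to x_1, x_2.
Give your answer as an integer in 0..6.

Take x_1 = 0, x_2 = 0:
x_1 implies x_2 = 0 implies 0 = 6
x_1 iff (x_1 implies x_2) = 0 iff 6 = 0
x_2 iff x_1 = 0 iff 0 = 6
not (x_2 iff x_1) = not 6 = 0
not not (x_2 iff x_1) = not 0 = 6
(x_1 iff (x_1 implies x_2)) iff not not (x_2 iff x_1) = 0 iff 6 = 0
No assignment yields a value below 0, so this is the minimum.

0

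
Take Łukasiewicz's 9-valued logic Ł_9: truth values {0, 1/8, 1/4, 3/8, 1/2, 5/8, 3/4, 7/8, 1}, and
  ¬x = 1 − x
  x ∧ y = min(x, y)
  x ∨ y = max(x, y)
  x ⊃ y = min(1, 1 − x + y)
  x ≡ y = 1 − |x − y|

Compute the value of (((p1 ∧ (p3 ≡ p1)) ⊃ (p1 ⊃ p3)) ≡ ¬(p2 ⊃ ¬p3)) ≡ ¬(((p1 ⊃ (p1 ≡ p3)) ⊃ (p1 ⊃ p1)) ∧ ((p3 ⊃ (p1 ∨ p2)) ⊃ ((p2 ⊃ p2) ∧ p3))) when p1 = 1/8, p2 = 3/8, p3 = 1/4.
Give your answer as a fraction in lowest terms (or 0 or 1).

1/4

p3 ≡ p1 = 1/4 ≡ 1/8 = 7/8
p1 ∧ (p3 ≡ p1) = 1/8 ∧ 7/8 = 1/8
p1 ⊃ p3 = 1/8 ⊃ 1/4 = 1
(p1 ∧ (p3 ≡ p1)) ⊃ (p1 ⊃ p3) = 1/8 ⊃ 1 = 1
¬p3 = ¬1/4 = 3/4
p2 ⊃ ¬p3 = 3/8 ⊃ 3/4 = 1
¬(p2 ⊃ ¬p3) = ¬1 = 0
((p1 ∧ (p3 ≡ p1)) ⊃ (p1 ⊃ p3)) ≡ ¬(p2 ⊃ ¬p3) = 1 ≡ 0 = 0
p1 ≡ p3 = 1/8 ≡ 1/4 = 7/8
p1 ⊃ (p1 ≡ p3) = 1/8 ⊃ 7/8 = 1
p1 ⊃ p1 = 1/8 ⊃ 1/8 = 1
(p1 ⊃ (p1 ≡ p3)) ⊃ (p1 ⊃ p1) = 1 ⊃ 1 = 1
p1 ∨ p2 = 1/8 ∨ 3/8 = 3/8
p3 ⊃ (p1 ∨ p2) = 1/4 ⊃ 3/8 = 1
p2 ⊃ p2 = 3/8 ⊃ 3/8 = 1
(p2 ⊃ p2) ∧ p3 = 1 ∧ 1/4 = 1/4
(p3 ⊃ (p1 ∨ p2)) ⊃ ((p2 ⊃ p2) ∧ p3) = 1 ⊃ 1/4 = 1/4
((p1 ⊃ (p1 ≡ p3)) ⊃ (p1 ⊃ p1)) ∧ ((p3 ⊃ (p1 ∨ p2)) ⊃ ((p2 ⊃ p2) ∧ p3)) = 1 ∧ 1/4 = 1/4
¬(((p1 ⊃ (p1 ≡ p3)) ⊃ (p1 ⊃ p1)) ∧ ((p3 ⊃ (p1 ∨ p2)) ⊃ ((p2 ⊃ p2) ∧ p3))) = ¬1/4 = 3/4
(((p1 ∧ (p3 ≡ p1)) ⊃ (p1 ⊃ p3)) ≡ ¬(p2 ⊃ ¬p3)) ≡ ¬(((p1 ⊃ (p1 ≡ p3)) ⊃ (p1 ⊃ p1)) ∧ ((p3 ⊃ (p1 ∨ p2)) ⊃ ((p2 ⊃ p2) ∧ p3))) = 0 ≡ 3/4 = 1/4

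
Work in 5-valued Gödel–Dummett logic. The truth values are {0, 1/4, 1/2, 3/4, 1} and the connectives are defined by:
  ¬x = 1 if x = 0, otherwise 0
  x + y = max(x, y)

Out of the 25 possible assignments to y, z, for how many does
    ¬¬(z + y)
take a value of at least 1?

value 1: 24 assignments (counts)
value 0: 1 assignment
So 24 of the 25 assignments meet the threshold.

24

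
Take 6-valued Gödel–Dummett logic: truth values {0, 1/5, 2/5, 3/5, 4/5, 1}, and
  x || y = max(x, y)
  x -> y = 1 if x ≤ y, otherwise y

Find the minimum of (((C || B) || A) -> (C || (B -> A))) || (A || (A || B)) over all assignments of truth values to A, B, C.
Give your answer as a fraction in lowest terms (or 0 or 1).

Take A = 0, B = 1/5, C = 0:
C || B = 0 || 1/5 = 1/5
(C || B) || A = 1/5 || 0 = 1/5
B -> A = 1/5 -> 0 = 0
C || (B -> A) = 0 || 0 = 0
((C || B) || A) -> (C || (B -> A)) = 1/5 -> 0 = 0
A || B = 0 || 1/5 = 1/5
A || (A || B) = 0 || 1/5 = 1/5
(((C || B) || A) -> (C || (B -> A))) || (A || (A || B)) = 0 || 1/5 = 1/5
No assignment yields a value below 1/5, so this is the minimum.

1/5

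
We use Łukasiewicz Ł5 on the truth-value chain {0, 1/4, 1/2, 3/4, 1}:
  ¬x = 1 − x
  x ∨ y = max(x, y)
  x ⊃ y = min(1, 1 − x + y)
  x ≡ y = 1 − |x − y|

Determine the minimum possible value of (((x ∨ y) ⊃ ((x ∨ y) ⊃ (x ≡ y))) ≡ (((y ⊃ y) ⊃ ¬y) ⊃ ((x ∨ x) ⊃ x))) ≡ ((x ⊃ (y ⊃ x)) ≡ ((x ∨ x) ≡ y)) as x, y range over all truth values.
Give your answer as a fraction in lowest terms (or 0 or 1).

1/2

Take x = 0, y = 1/2:
x ∨ y = 0 ∨ 1/2 = 1/2
x ∨ y = 0 ∨ 1/2 = 1/2
x ≡ y = 0 ≡ 1/2 = 1/2
(x ∨ y) ⊃ (x ≡ y) = 1/2 ⊃ 1/2 = 1
(x ∨ y) ⊃ ((x ∨ y) ⊃ (x ≡ y)) = 1/2 ⊃ 1 = 1
y ⊃ y = 1/2 ⊃ 1/2 = 1
¬y = ¬1/2 = 1/2
(y ⊃ y) ⊃ ¬y = 1 ⊃ 1/2 = 1/2
x ∨ x = 0 ∨ 0 = 0
(x ∨ x) ⊃ x = 0 ⊃ 0 = 1
((y ⊃ y) ⊃ ¬y) ⊃ ((x ∨ x) ⊃ x) = 1/2 ⊃ 1 = 1
((x ∨ y) ⊃ ((x ∨ y) ⊃ (x ≡ y))) ≡ (((y ⊃ y) ⊃ ¬y) ⊃ ((x ∨ x) ⊃ x)) = 1 ≡ 1 = 1
y ⊃ x = 1/2 ⊃ 0 = 1/2
x ⊃ (y ⊃ x) = 0 ⊃ 1/2 = 1
x ∨ x = 0 ∨ 0 = 0
(x ∨ x) ≡ y = 0 ≡ 1/2 = 1/2
(x ⊃ (y ⊃ x)) ≡ ((x ∨ x) ≡ y) = 1 ≡ 1/2 = 1/2
(((x ∨ y) ⊃ ((x ∨ y) ⊃ (x ≡ y))) ≡ (((y ⊃ y) ⊃ ¬y) ⊃ ((x ∨ x) ⊃ x))) ≡ ((x ⊃ (y ⊃ x)) ≡ ((x ∨ x) ≡ y)) = 1 ≡ 1/2 = 1/2
No assignment yields a value below 1/2, so this is the minimum.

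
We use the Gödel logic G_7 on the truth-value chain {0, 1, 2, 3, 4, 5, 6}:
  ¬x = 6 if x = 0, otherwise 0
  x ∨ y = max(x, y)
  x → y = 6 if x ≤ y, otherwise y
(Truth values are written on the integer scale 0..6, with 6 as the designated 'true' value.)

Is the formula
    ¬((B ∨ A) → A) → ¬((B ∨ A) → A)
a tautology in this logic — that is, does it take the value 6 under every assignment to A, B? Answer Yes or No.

At A = 1, B = 2, for instance:
B ∨ A = 2 ∨ 1 = 2
(B ∨ A) → A = 2 → 1 = 1
¬((B ∨ A) → A) = ¬1 = 0
¬((B ∨ A) → A) → ¬((B ∨ A) → A) = 0 → 0 = 6
and checking the remaining 48 assignments likewise gives ≥ 6 in every case.

Yes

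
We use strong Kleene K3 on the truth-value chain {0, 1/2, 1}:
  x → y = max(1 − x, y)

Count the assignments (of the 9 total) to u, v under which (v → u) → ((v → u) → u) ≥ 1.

u = 0, v = 0 ↦ 0  <
u = 0, v = 1/2 ↦ 1/2  <
u = 0, v = 1 ↦ 1  ≥
u = 1/2, v = 0 ↦ 1/2  <
u = 1/2, v = 1/2 ↦ 1/2  <
u = 1/2, v = 1 ↦ 1/2  <
u = 1, v = 0 ↦ 1  ≥
u = 1, v = 1/2 ↦ 1  ≥
u = 1, v = 1 ↦ 1  ≥
So 4 of the 9 assignments meet the threshold.

4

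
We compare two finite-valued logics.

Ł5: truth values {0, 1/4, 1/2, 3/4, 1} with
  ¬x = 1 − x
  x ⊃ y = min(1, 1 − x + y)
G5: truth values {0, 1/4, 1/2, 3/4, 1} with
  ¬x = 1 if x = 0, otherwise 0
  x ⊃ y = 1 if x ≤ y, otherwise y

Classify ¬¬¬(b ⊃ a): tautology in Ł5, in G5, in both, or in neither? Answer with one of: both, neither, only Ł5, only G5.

In Ł5: at a = 0, b = 0 the value is 0 — not a tautology.
In G5: at a = 0, b = 0 the value is 0 — not a tautology.

neither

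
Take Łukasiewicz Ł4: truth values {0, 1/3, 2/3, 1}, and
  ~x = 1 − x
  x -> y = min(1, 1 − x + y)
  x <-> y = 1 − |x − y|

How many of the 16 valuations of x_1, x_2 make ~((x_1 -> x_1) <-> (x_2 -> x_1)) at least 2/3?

x_1 = 0, x_2 = 0 ↦ 0  <
x_1 = 0, x_2 = 1/3 ↦ 1/3  <
x_1 = 0, x_2 = 2/3 ↦ 2/3  ≥
x_1 = 0, x_2 = 1 ↦ 1  ≥
x_1 = 1/3, x_2 = 0 ↦ 0  <
x_1 = 1/3, x_2 = 1/3 ↦ 0  <
x_1 = 1/3, x_2 = 2/3 ↦ 1/3  <
x_1 = 1/3, x_2 = 1 ↦ 2/3  ≥
x_1 = 2/3, x_2 = 0 ↦ 0  <
x_1 = 2/3, x_2 = 1/3 ↦ 0  <
x_1 = 2/3, x_2 = 2/3 ↦ 0  <
x_1 = 2/3, x_2 = 1 ↦ 1/3  <
x_1 = 1, x_2 = 0 ↦ 0  <
x_1 = 1, x_2 = 1/3 ↦ 0  <
x_1 = 1, x_2 = 2/3 ↦ 0  <
x_1 = 1, x_2 = 1 ↦ 0  <
So 3 of the 16 assignments meet the threshold.

3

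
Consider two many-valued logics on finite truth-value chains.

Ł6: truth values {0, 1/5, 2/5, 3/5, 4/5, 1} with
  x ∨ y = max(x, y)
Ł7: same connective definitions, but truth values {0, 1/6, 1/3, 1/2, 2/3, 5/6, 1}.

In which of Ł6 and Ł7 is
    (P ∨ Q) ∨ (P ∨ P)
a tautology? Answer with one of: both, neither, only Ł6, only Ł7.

neither

In Ł6: at P = 0, Q = 0 the value is 0 — not a tautology.
In Ł7: at P = 0, Q = 0 the value is 0 — not a tautology.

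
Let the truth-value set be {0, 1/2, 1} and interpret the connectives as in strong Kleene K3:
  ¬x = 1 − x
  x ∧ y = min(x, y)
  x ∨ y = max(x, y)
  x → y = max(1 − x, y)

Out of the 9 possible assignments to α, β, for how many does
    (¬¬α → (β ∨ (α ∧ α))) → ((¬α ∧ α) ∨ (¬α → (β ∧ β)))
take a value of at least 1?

5

α = 0, β = 0 ↦ 0  <
α = 0, β = 1/2 ↦ 1/2  <
α = 0, β = 1 ↦ 1  ≥
α = 1/2, β = 0 ↦ 1/2  <
α = 1/2, β = 1/2 ↦ 1/2  <
α = 1/2, β = 1 ↦ 1  ≥
α = 1, β = 0 ↦ 1  ≥
α = 1, β = 1/2 ↦ 1  ≥
α = 1, β = 1 ↦ 1  ≥
So 5 of the 9 assignments meet the threshold.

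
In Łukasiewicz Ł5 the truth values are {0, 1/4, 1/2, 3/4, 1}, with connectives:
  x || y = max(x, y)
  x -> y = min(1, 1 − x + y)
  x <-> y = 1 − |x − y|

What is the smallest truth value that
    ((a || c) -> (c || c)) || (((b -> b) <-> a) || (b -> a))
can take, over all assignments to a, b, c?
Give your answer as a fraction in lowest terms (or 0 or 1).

1/2

Take a = 1/2, b = 1, c = 0:
a || c = 1/2 || 0 = 1/2
c || c = 0 || 0 = 0
(a || c) -> (c || c) = 1/2 -> 0 = 1/2
b -> b = 1 -> 1 = 1
(b -> b) <-> a = 1 <-> 1/2 = 1/2
b -> a = 1 -> 1/2 = 1/2
((b -> b) <-> a) || (b -> a) = 1/2 || 1/2 = 1/2
((a || c) -> (c || c)) || (((b -> b) <-> a) || (b -> a)) = 1/2 || 1/2 = 1/2
No assignment yields a value below 1/2, so this is the minimum.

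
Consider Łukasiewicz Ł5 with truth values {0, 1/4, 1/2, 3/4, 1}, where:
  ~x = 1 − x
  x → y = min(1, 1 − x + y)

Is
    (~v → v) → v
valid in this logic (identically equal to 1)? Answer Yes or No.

No

Counterexample: take v = 1/4.
~v = ~1/4 = 3/4
~v → v = 3/4 → 1/4 = 1/2
(~v → v) → v = 1/2 → 1/4 = 3/4
This gives 3/4 ≠ 1.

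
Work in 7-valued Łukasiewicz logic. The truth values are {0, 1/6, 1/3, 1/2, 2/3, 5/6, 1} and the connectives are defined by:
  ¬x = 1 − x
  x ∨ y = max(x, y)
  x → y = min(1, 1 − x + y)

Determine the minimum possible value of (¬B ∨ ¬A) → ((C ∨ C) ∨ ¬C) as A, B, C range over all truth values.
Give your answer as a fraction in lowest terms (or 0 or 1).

1/2

Take A = 0, B = 0, C = 1/2:
¬B = ¬0 = 1
¬A = ¬0 = 1
¬B ∨ ¬A = 1 ∨ 1 = 1
C ∨ C = 1/2 ∨ 1/2 = 1/2
¬C = ¬1/2 = 1/2
(C ∨ C) ∨ ¬C = 1/2 ∨ 1/2 = 1/2
(¬B ∨ ¬A) → ((C ∨ C) ∨ ¬C) = 1 → 1/2 = 1/2
No assignment yields a value below 1/2, so this is the minimum.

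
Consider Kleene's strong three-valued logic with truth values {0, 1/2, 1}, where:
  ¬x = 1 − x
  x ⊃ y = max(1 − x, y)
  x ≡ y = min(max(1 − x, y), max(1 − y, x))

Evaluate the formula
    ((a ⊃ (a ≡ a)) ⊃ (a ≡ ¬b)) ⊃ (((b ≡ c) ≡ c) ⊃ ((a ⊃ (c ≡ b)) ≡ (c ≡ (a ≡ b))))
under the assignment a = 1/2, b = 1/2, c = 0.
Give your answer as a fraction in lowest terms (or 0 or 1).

1/2

a ≡ a = 1/2 ≡ 1/2 = 1/2
a ⊃ (a ≡ a) = 1/2 ⊃ 1/2 = 1/2
¬b = ¬1/2 = 1/2
a ≡ ¬b = 1/2 ≡ 1/2 = 1/2
(a ⊃ (a ≡ a)) ⊃ (a ≡ ¬b) = 1/2 ⊃ 1/2 = 1/2
b ≡ c = 1/2 ≡ 0 = 1/2
(b ≡ c) ≡ c = 1/2 ≡ 0 = 1/2
c ≡ b = 0 ≡ 1/2 = 1/2
a ⊃ (c ≡ b) = 1/2 ⊃ 1/2 = 1/2
a ≡ b = 1/2 ≡ 1/2 = 1/2
c ≡ (a ≡ b) = 0 ≡ 1/2 = 1/2
(a ⊃ (c ≡ b)) ≡ (c ≡ (a ≡ b)) = 1/2 ≡ 1/2 = 1/2
((b ≡ c) ≡ c) ⊃ ((a ⊃ (c ≡ b)) ≡ (c ≡ (a ≡ b))) = 1/2 ⊃ 1/2 = 1/2
((a ⊃ (a ≡ a)) ⊃ (a ≡ ¬b)) ⊃ (((b ≡ c) ≡ c) ⊃ ((a ⊃ (c ≡ b)) ≡ (c ≡ (a ≡ b)))) = 1/2 ⊃ 1/2 = 1/2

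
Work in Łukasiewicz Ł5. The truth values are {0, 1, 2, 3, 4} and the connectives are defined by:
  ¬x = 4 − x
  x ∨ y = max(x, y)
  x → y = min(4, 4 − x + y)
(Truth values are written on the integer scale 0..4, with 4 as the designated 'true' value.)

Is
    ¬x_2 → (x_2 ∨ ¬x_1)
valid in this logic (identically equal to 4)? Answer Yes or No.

No

Counterexample: take x_1 = 1, x_2 = 0.
¬x_2 = ¬0 = 4
¬x_1 = ¬1 = 3
x_2 ∨ ¬x_1 = 0 ∨ 3 = 3
¬x_2 → (x_2 ∨ ¬x_1) = 4 → 3 = 3
This gives 3 ≠ 4.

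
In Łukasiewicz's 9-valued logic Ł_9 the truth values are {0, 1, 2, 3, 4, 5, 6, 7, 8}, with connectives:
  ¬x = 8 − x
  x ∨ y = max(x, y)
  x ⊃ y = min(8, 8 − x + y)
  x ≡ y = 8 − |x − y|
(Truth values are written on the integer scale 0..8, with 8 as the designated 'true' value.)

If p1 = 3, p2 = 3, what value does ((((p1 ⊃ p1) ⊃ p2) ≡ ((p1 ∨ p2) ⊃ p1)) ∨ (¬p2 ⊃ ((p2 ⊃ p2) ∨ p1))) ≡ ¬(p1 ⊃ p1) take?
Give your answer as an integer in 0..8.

p1 ⊃ p1 = 3 ⊃ 3 = 8
(p1 ⊃ p1) ⊃ p2 = 8 ⊃ 3 = 3
p1 ∨ p2 = 3 ∨ 3 = 3
(p1 ∨ p2) ⊃ p1 = 3 ⊃ 3 = 8
((p1 ⊃ p1) ⊃ p2) ≡ ((p1 ∨ p2) ⊃ p1) = 3 ≡ 8 = 3
¬p2 = ¬3 = 5
p2 ⊃ p2 = 3 ⊃ 3 = 8
(p2 ⊃ p2) ∨ p1 = 8 ∨ 3 = 8
¬p2 ⊃ ((p2 ⊃ p2) ∨ p1) = 5 ⊃ 8 = 8
(((p1 ⊃ p1) ⊃ p2) ≡ ((p1 ∨ p2) ⊃ p1)) ∨ (¬p2 ⊃ ((p2 ⊃ p2) ∨ p1)) = 3 ∨ 8 = 8
p1 ⊃ p1 = 3 ⊃ 3 = 8
¬(p1 ⊃ p1) = ¬8 = 0
((((p1 ⊃ p1) ⊃ p2) ≡ ((p1 ∨ p2) ⊃ p1)) ∨ (¬p2 ⊃ ((p2 ⊃ p2) ∨ p1))) ≡ ¬(p1 ⊃ p1) = 8 ≡ 0 = 0

0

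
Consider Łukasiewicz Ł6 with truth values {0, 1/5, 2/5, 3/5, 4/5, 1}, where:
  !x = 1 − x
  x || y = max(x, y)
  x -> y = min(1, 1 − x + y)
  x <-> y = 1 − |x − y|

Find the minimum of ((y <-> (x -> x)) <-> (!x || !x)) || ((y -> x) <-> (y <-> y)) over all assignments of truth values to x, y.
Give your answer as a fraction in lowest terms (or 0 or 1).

Take x = 0, y = 2/5:
x -> x = 0 -> 0 = 1
y <-> (x -> x) = 2/5 <-> 1 = 2/5
!x = !0 = 1
!x = !0 = 1
!x || !x = 1 || 1 = 1
(y <-> (x -> x)) <-> (!x || !x) = 2/5 <-> 1 = 2/5
y -> x = 2/5 -> 0 = 3/5
y <-> y = 2/5 <-> 2/5 = 1
(y -> x) <-> (y <-> y) = 3/5 <-> 1 = 3/5
((y <-> (x -> x)) <-> (!x || !x)) || ((y -> x) <-> (y <-> y)) = 2/5 || 3/5 = 3/5
No assignment yields a value below 3/5, so this is the minimum.

3/5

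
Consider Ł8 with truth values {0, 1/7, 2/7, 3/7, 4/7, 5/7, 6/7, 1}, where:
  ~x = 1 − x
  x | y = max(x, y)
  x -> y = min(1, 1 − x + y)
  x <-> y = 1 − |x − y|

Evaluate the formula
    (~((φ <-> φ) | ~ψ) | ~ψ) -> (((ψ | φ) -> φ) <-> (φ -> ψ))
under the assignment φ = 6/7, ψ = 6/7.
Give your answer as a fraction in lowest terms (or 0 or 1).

1

φ <-> φ = 6/7 <-> 6/7 = 1
~ψ = ~6/7 = 1/7
(φ <-> φ) | ~ψ = 1 | 1/7 = 1
~((φ <-> φ) | ~ψ) = ~1 = 0
~ψ = ~6/7 = 1/7
~((φ <-> φ) | ~ψ) | ~ψ = 0 | 1/7 = 1/7
ψ | φ = 6/7 | 6/7 = 6/7
(ψ | φ) -> φ = 6/7 -> 6/7 = 1
φ -> ψ = 6/7 -> 6/7 = 1
((ψ | φ) -> φ) <-> (φ -> ψ) = 1 <-> 1 = 1
(~((φ <-> φ) | ~ψ) | ~ψ) -> (((ψ | φ) -> φ) <-> (φ -> ψ)) = 1/7 -> 1 = 1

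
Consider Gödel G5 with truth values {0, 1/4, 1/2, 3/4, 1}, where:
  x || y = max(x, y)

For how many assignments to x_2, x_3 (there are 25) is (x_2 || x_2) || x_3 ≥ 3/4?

value 1: 9 assignments (counts)
value 3/4: 7 assignments (counts)
value 1/2: 5 assignments
value 1/4: 3 assignments
value 0: 1 assignment
So 16 of the 25 assignments meet the threshold.

16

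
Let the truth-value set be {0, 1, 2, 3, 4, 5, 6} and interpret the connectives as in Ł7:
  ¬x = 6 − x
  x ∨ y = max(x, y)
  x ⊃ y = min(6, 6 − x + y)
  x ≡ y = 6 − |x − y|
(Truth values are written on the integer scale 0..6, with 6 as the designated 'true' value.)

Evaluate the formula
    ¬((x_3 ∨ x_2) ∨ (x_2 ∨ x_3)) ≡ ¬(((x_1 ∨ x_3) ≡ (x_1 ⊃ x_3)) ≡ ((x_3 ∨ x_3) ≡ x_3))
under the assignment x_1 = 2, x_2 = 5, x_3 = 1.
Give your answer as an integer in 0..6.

4

x_3 ∨ x_2 = 1 ∨ 5 = 5
x_2 ∨ x_3 = 5 ∨ 1 = 5
(x_3 ∨ x_2) ∨ (x_2 ∨ x_3) = 5 ∨ 5 = 5
¬((x_3 ∨ x_2) ∨ (x_2 ∨ x_3)) = ¬5 = 1
x_1 ∨ x_3 = 2 ∨ 1 = 2
x_1 ⊃ x_3 = 2 ⊃ 1 = 5
(x_1 ∨ x_3) ≡ (x_1 ⊃ x_3) = 2 ≡ 5 = 3
x_3 ∨ x_3 = 1 ∨ 1 = 1
(x_3 ∨ x_3) ≡ x_3 = 1 ≡ 1 = 6
((x_1 ∨ x_3) ≡ (x_1 ⊃ x_3)) ≡ ((x_3 ∨ x_3) ≡ x_3) = 3 ≡ 6 = 3
¬(((x_1 ∨ x_3) ≡ (x_1 ⊃ x_3)) ≡ ((x_3 ∨ x_3) ≡ x_3)) = ¬3 = 3
¬((x_3 ∨ x_2) ∨ (x_2 ∨ x_3)) ≡ ¬(((x_1 ∨ x_3) ≡ (x_1 ⊃ x_3)) ≡ ((x_3 ∨ x_3) ≡ x_3)) = 1 ≡ 3 = 4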